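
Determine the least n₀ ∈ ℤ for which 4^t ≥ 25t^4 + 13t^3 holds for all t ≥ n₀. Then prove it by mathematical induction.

At t = 8: 65536 < 109056, so the inequality fails and n₀ ≥ 9. We prove 4^t ≥ 25t^4 + 13t^3 for all t ≥ 9.
When t = 9: 4^t = 262144 and 25t^4 + 13t^3 = 173502, so 262144 ≥ 173502.
Inductive step: suppose the statement holds for some i ≥ 9, so 4^i ≥ 25i^4 + 13i^3.
Then 4^(i + 1) = 4·(4^i) ≥ 4·(25i^4 + 13i^3).
Also, for i ≥ 9 we have 4·(25i^4 + 13i^3) ≥ 25(i+1)^4 + 13(i+1)^3, since 4·(25i^4 + 13i^3) − (25(i+1)^4 + 13(i+1)^3) = 75i^4 - 61i^3 - 189i^2 - 139i - 38, which is nonnegative for all i ≥ 9.
Combining, 4^(i + 1) ≥ 25(i+1)^4 + 13(i+1)^3.
By the principle of mathematical induction, the result holds for all t ≥ 9.
Hence the smallest such n₀ is 9.

n₀ = 9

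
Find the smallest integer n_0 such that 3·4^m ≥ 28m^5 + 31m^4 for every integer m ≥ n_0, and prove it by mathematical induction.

At m = 9: 786432 < 1856763, so the inequality fails and n_0 ≥ 10. We prove 3·4^m ≥ 28m^5 + 31m^4 for all m ≥ 10.
When m = 10: 3·4^m = 3145728 and 28m^5 + 31m^4 = 3110000, so 3145728 ≥ 3110000.
For the inductive step, assume it holds for an arbitrary r ≥ 10, so 3·4^r ≥ 28r^5 + 31r^4.
Then 3·4^(r + 1) = 4·(3·4^r) ≥ 4·(28r^5 + 31r^4).
Also, for r ≥ 10 we have 4·(28r^5 + 31r^4) ≥ 28(r+1)^5 + 31(r+1)^4, since 4·(28r^5 + 31r^4) − (28(r+1)^5 + 31(r+1)^4) = 84r^5 - 47r^4 - 404r^3 - 466r^2 - 264r - 59, which is nonnegative for all r ≥ 10.
Combining, 3·4^(r + 1) ≥ 28(r+1)^5 + 31(r+1)^4.
By the principle of mathematical induction, the result holds for all m ≥ 10.
Hence the smallest such n_0 is 10.

n_0 = 10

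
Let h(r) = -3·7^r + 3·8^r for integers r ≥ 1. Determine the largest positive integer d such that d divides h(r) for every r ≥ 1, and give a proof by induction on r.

Computing the first values: h(1) = 3 and h(2) = 45; gcd(3, 45) = 3, so d ≤ 3.
We prove 3 | -3·7^r + 3·8^r for all r ≥ 1 by induction on r.
For the base case r = 1: h(1) = 3 = 3·(1), so 3 | h(1).
Inductive step: assume the claim holds for r = m, i.e. 3 | h(m). Then
h(m+1) − 8·h(m) = (-3·7^(m+1) + 3·8^(m+1)) − 8·(-3·7^m + 3·8^m) = (-3)·7^m·(7 − 8) = (3)·7^m. Since 3 | h(m) by the inductive hypothesis, 3 | 8·h(m); and 3 | 3 since 3 = 3·1. Therefore 3 | h(m+1).
By the principle of mathematical induction, the result holds for all r ≥ 1.
Therefore the largest such d is 3.

d = 3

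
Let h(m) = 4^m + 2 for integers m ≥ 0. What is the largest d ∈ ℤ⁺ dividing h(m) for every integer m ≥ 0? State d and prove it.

Computing the first values: h(0) = 3 and h(1) = 6; gcd(3, 6) = 3, so d ≤ 3.
We prove 3 | 4^m + 2 for all m ≥ 0 by induction on m.
Base case (m = 0): h(0) = 3 = 3·(1), so 3 | h(0).
Suppose the result is true for m = i, i.e. 3 | h(i). Then
h(i+1) = 4^(i+1) + 2 = 4·(4^i + 2) - 6 = 4·h(i) - 6. The first term is divisible by 3 by the inductive hypothesis, and -6 is divisible by 3. Hence 3 | h(i+1).
By the principle of mathematical induction, the result holds for all m ≥ 0.
Therefore the largest such d is 3.

d = 3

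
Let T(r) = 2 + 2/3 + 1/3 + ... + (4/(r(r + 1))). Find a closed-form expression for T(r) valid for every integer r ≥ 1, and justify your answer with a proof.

T(r) = 4r/(r + 1)

We claim T(r) = 4r/(r + 1) for all r ≥ 1.
Base step (r = 1): T(1) = 2, and the closed form gives 2. They agree.
Suppose the result is true for r = m, so T(m) = 4m/(m + 1).
Then T(m+1) = T(m) + (4/((m + 1)(m + 2))) = (4m/(m + 1)) + (4/((m + 1)(m + 2))).
Simplifying, T(m+1) = 4(m + 1)/(m + 2) = 4(m+1)/((m+1) + 1),
which is the closed form with r = m+1.
By induction, the statement is established for all r ≥ 1.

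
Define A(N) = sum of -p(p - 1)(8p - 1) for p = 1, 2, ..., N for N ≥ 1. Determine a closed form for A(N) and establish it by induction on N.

A(N) = -N(N - 1)(N + 1)(2N + 1)

We claim A(N) = -N(N - 1)(N + 1)(2N + 1) for all N ≥ 1.
When N = 1: A(1) = 0, and the closed form gives 0. They agree.
For the inductive step, assume it holds for an arbitrary p ≥ 1, so A(p) = p(-2p^3 - p^2 + 2p + 1).
Then A(p+1) = A(p) + (-p(p + 1)(8p + 7)) = (p(-2p^3 - p^2 + 2p + 1)) + (-p(p + 1)(8p + 7)).
Simplifying, A(p+1) = -p(p + 1)(p + 2)(2p + 3) = -(p+1)((p+1) - 1)((p+1) + 1)(2(p+1) + 1),
which is the closed form with N = p+1.
Hence, by induction on N, the claim holds for every N ≥ 1.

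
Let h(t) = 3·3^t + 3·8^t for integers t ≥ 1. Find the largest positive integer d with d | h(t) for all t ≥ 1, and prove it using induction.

d = 3

Computing the first values: h(1) = 33 and h(2) = 219; gcd(33, 219) = 3, so d ≤ 3.
We prove 3 | 3·3^t + 3·8^t for all t ≥ 1 by induction on t.
Base case (t = 1): h(1) = 33 = 3·(11), so 3 | h(1).
Inductive step: assume the claim holds for t = p, i.e. 3 | h(p). Then
h(p+1) − 8·h(p) = (3·3^(p+1) + 3·8^(p+1)) − 8·(3·3^p + 3·8^p) = (3)·3^p·(3 − 8) = (-15)·3^p. Since 3 | h(p) by the inductive hypothesis, 3 | 8·h(p); and 3 | -15 since -15 = 3·-5. Therefore 3 | h(p+1).
Hence, by induction on t, the claim holds for every t ≥ 1.
Therefore the largest such d is 3.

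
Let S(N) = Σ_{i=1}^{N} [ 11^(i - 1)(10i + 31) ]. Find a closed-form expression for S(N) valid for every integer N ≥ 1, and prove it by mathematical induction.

We claim S(N) = 11^N(N + 3) - 3 for all N ≥ 1.
Base case (N = 1): S(1) = 41, and the closed form gives 41. They agree.
Inductive step: suppose the statement holds for some i ≥ 1, so S(i) = 11^i(i + 3) - 3.
Then S(i+1) = S(i) + (11^i(10i + 41)) = (11^i(i + 3) - 3) + (11^i(10i + 41)).
Simplifying, S(i+1) = 11·11^i·i + 44·11^i - 3 = 11^(i+1)((i+1) + 3) - 3,
which is the closed form with N = i+1.
By induction, the statement is established for all N ≥ 1.

S(N) = 11^N(N + 3) - 3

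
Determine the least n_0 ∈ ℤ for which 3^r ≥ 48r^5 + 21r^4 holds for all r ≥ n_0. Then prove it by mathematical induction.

At r = 16: 43046721 < 51707904, so the inequality fails and n_0 ≥ 17. We prove 3^r ≥ 48r^5 + 21r^4 for all r ≥ 17.
When r = 17: 3^r = 129140163 and 48r^5 + 21r^4 = 69907077, so 129140163 ≥ 69907077.
For the inductive step, assume it holds for an arbitrary p ≥ 17, so 3^p ≥ 48p^5 + 21p^4.
Then 3^(p + 1) = 3·(3^p) ≥ 3·(48p^5 + 21p^4).
Also, for p ≥ 17 we have 3·(48p^5 + 21p^4) ≥ 48(p+1)^5 + 21(p+1)^4, since 3·(48p^5 + 21p^4) − (48(p+1)^5 + 21(p+1)^4) = 96p^5 - 198p^4 - 564p^3 - 606p^2 - 324p - 69, which is nonnegative for all p ≥ 17.
Combining, 3^(p + 1) ≥ 48(p+1)^5 + 21(p+1)^4.
Hence, by induction on r, the claim holds for every r ≥ 17.
Hence the smallest such n_0 is 17.

n_0 = 17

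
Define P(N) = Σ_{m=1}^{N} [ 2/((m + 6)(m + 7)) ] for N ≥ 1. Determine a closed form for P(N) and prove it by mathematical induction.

P(N) = 2N/(7(N + 7))

We claim P(N) = 2N/(7(N + 7)) for all N ≥ 1.
When N = 1: P(1) = 1/28, and the closed form gives 1/28. They agree.
Inductive step: suppose the statement holds for some m ≥ 1, so P(m) = 2m/(7(m + 7)).
Then P(m+1) = P(m) + (2/((m + 7)(m + 8))) = (2m/(7(m + 7))) + (2/((m + 7)(m + 8))).
Simplifying, P(m+1) = 2(m + 1)/(7(m + 8)) = 2(m+1)/(7((m+1) + 7)),
which is the closed form with N = m+1.
Hence, by induction on N, the claim holds for every N ≥ 1.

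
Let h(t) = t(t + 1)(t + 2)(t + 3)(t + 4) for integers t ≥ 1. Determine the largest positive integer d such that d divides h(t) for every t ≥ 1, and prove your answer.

Computing the first values: h(1) = 120 and h(2) = 720; gcd(120, 720) = 120, so d ≤ 120.
We prove 120 | t(t + 1)(t + 2)(t + 3)(t + 4) for all t ≥ 1 by induction on t.
Base case (t = 1): h(1) = 120 = 120·(1), so 120 | h(1).
Inductive step: assume the claim holds for t = k, i.e. 120 | h(k). Then
h(k+1) − h(k) = (k+1)·(k+2)·(k+3)·(k+4)·(k+5) − k·(k+1)·(k+2)·(k+3)·(k+4) = (k+1)·(k+2)·(k+3)·(k+4)·[(k+5) − k] = 5·(k+1)·(k+2)·(k+3)·(k+4). The product of 4 consecutive integers is divisible by (4)! = 24, so h(k+1) − h(k) is divisible by 5·24 = 120. By the inductive hypothesis 120 | h(k), hence 120 | h(k+1).
Hence, by induction on t, the claim holds for every t ≥ 1.
Therefore the largest such d is 120.

d = 120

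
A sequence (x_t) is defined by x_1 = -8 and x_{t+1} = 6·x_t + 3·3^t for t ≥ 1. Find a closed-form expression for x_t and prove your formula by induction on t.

x_t = -3^t - 5·6^(t - 1)

Computing the first terms: x_1 = -8, x_2 = -39, x_3 = -207. This suggests x_t = -3^t - 5·6^(t - 1).
Base case (t = 1): the formula gives -8 = -8 = x_1.
Suppose the result is true for t = k, so x_k = -3^k - 5·6^(k - 1).
Then x_{k+1} = 6·x_k + 3·3^k = 6·(-3^k - 5·6^(k - 1)) + 3·3^k = -3^(k + 1) - 5·6^k = -3^(k+1) - 5·6^((k+1) - 1),
which is the claimed formula at t = k+1.
By the principle of mathematical induction, the result holds for all t ≥ 1.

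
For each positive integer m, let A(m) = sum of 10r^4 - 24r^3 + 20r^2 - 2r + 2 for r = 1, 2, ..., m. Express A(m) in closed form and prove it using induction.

We claim A(m) = m(2m^4 - m^3 - 2m^2 + 3m + 4) for all m ≥ 1.
When m = 1: A(1) = 6, and the closed form gives 6. They agree.
Inductive step: assume the claim holds for m = r, so A(r) = r(2r^4 - r^3 - 2r^2 + 3r + 4).
Then A(r+1) = A(r) + (10r^4 + 16r^3 + 8r^2 + 6r + 6) = (r(2r^4 - r^3 - 2r^2 + 3r + 4)) + (10r^4 + 16r^3 + 8r^2 + 6r + 6).
Simplifying, A(r+1) = (r + 1)(2r^4 + 7r^3 + 7r^2 + 4r + 6) = (r+1)(2(r+1)^4 - (r+1)^3 - 2(r+1)^2 + 3(r+1) + 4),
which is the closed form with m = r+1.
By induction, the statement is established for all m ≥ 1.

A(m) = m(2m^4 - m^3 - 2m^2 + 3m + 4)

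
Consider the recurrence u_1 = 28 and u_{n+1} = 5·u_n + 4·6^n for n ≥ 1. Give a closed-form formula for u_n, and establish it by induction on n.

Computing the first terms: u_1 = 28, u_2 = 164, u_3 = 964. This suggests u_n = 4·5^(n - 1) + 4·6^n.
For the base case n = 1: the formula gives 28 = 28 = u_1.
For the inductive step, assume it holds for an arbitrary i ≥ 1, so u_i = 4·5^(i - 1) + 4·6^i.
Then u_{i+1} = 5·u_i + 4·6^i = 5·(4·5^(i - 1) + 4·6^i) + 4·6^i = 4·5^i + 4·6^(i + 1) = 4·5^((i+1) - 1) + 4·6^(i+1),
which is the claimed formula at n = i+1.
By induction, the statement is established for all n ≥ 1.

u_n = 4·5^(n - 1) + 4·6^n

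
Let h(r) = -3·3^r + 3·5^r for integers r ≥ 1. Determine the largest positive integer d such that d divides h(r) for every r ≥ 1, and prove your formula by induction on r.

d = 6

Computing the first values: h(1) = 6 and h(2) = 48; gcd(6, 48) = 6, so d ≤ 6.
We prove 6 | -3·3^r + 3·5^r for all r ≥ 1 by induction on r.
Base step (r = 1): h(1) = 6 = 6·(1), so 6 | h(1).
For the inductive step, assume it holds for an arbitrary p ≥ 1, i.e. 6 | h(p). Then
h(p+1) − 5·h(p) = (-3·3^(p+1) + 3·5^(p+1)) − 5·(-3·3^p + 3·5^p) = (-3)·3^p·(3 − 5) = (6)·3^p. Since 6 | h(p) by the inductive hypothesis, 6 | 5·h(p); and 6 | 6 since 6 = 6·1. Therefore 6 | h(p+1).
Hence, by induction on r, the claim holds for every r ≥ 1.
Therefore the largest such d is 6.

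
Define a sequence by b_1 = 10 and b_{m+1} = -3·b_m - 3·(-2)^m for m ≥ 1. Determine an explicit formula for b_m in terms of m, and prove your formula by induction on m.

b_m = -3(-2)^m + 4(-3)^(m - 1)

Computing the first terms: b_1 = 10, b_2 = -24, b_3 = 60. This suggests b_m = -3(-2)^m + 4(-3)^(m - 1).
Base step (m = 1): the formula gives 10 = 10 = b_1.
For the inductive step, assume it holds for an arbitrary p ≥ 1, so b_p = -3(-2)^p + 4(-3)^(p - 1).
Then b_{p+1} = -3·b_p - 3·(-2)^p = -3·(-3(-2)^p + 4(-3)^(p - 1)) - 3·(-2)^p = -3(-2)^(p + 1) + 4(-3)^p = -3(-2)^(p+1) + 4(-3)^((p+1) - 1),
which is the claimed formula at m = p+1.
By the principle of mathematical induction, the result holds for all m ≥ 1.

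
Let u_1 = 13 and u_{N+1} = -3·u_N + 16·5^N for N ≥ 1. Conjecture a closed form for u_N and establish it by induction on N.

Computing the first terms: u_1 = 13, u_2 = 41, u_3 = 277. This suggests u_N = -(-3)^N + 2·5^N.
When N = 1: the formula gives 13 = 13 = u_1.
Suppose the result is true for N = p, so u_p = -(-3)^p + 2·5^p.
Then u_{p+1} = -3·u_p + 16·5^p = -3·(-(-3)^p + 2·5^p) + 16·5^p = -(-3)^(p + 1) + 2·5^(p + 1),
which is the claimed formula at N = p+1.
By induction, the statement is established for all N ≥ 1.

u_N = -(-3)^N + 2·5^N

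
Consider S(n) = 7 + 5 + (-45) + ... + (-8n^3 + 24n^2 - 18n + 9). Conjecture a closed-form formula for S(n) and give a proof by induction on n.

S(n) = -n(2n^3 - 4n^2 - n - 4)

We claim S(n) = -n(2n^3 - 4n^2 - n - 4) for all n ≥ 1.
Base step (n = 1): S(1) = 7, and the closed form gives 7. They agree.
For the inductive step, assume it holds for an arbitrary i ≥ 1, so S(i) = i(-2i^3 + 4i^2 + i + 4).
Then S(i+1) = S(i) + (-8i^3 + 6i + 7) = (i(-2i^3 + 4i^2 + i + 4)) + (-8i^3 + 6i + 7).
Simplifying, S(i+1) = -(i + 1)(2i^3 + 2i^2 - 3i - 7) = -(i+1)(2(i+1)^3 - 4(i+1)^2 - (i+1) - 4),
which is the closed form with n = i+1.
By induction, the statement is established for all n ≥ 1.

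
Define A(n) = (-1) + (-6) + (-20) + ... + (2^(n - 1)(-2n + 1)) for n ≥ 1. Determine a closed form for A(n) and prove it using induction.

A(n) = 2^n(-2n + 3) - 3

We claim A(n) = 2^n(-2n + 3) - 3 for all n ≥ 1.
When n = 1: A(1) = -1, and the closed form gives -1. They agree.
For the inductive step, assume it holds for an arbitrary j ≥ 1, so A(j) = 2^j(-2j + 3) - 3.
Then A(j+1) = A(j) + (2^j(-2j - 1)) = (2^j(-2j + 3) - 3) + (2^j(-2j - 1)).
Simplifying, A(j+1) = 2^(j + 1) - 2^(j + 2)j - 3 = 2^(j+1)(-2(j+1) + 3) - 3,
which is the closed form with n = j+1.
By induction, the statement is established for all n ≥ 1.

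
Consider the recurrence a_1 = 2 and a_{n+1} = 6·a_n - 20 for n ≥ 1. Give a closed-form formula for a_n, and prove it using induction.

a_n = -2·6^(n - 1) + 4

Computing the first terms: a_1 = 2, a_2 = -8, a_3 = -68. This suggests a_n = -2·6^(n - 1) + 4.
For the base case n = 1: the formula gives 2 = 2 = a_1.
For the inductive step, assume it holds for an arbitrary m ≥ 1, so a_m = -2·6^(m - 1) + 4.
Then a_{m+1} = 6·a_m - 20 = 6·(-2·6^(m - 1) + 4) - 20 = -2·6^m + 4 = -2·6^((m+1) - 1) + 4,
which is the claimed formula at n = m+1.
By induction, the statement is established for all n ≥ 1.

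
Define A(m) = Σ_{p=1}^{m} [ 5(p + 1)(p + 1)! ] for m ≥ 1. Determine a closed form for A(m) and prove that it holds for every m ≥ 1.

We claim A(m) = 5(m + 2)! - 10 for all m ≥ 1.
Base step (m = 1): A(1) = 20, and the closed form gives 20. They agree.
For the inductive step, assume it holds for an arbitrary p ≥ 1, so A(p) = 5(p + 2)! - 10.
Then A(p+1) = A(p) + (5(p + 2)(p + 2)!) = (5(p + 2)! - 10) + (5(p + 2)(p + 2)!).
Simplifying, A(p+1) = 5((p+1) + 2)! - 10,
which is the closed form with m = p+1.
By induction, the statement is established for all m ≥ 1.

A(m) = 5(m + 2)! - 10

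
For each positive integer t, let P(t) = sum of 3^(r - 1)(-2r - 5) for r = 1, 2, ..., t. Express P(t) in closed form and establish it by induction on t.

We claim P(t) = -3^t(t + 2) + 2 for all t ≥ 1.
When t = 1: P(1) = -7, and the closed form gives -7. They agree.
Inductive step: assume the claim holds for t = r, so P(r) = -3^r(r + 2) + 2.
Then P(r+1) = P(r) + (3^r(-2r - 7)) = (-3^r(r + 2) + 2) + (3^r(-2r - 7)).
Simplifying, P(r+1) = -3^(r + 1)r - 3^(r + 2) + 2 = -3^(r+1)((r+1) + 2) + 2,
which is the closed form with t = r+1.
This completes the induction.

P(t) = -3^t(t + 2) + 2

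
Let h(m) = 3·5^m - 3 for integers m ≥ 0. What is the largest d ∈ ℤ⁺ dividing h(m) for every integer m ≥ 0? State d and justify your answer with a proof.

d = 12

Computing the first values: h(0) = 0 and h(1) = 12; gcd(0, 12) = 12, so d ≤ 12.
We prove 12 | 3·5^m - 3 for all m ≥ 0 by induction on m.
Base step (m = 0): h(0) = 0 = 12·(0), so 12 | h(0).
Inductive step: assume the claim holds for m = j, i.e. 12 | h(j). Then
h(j+1) = 3·5^(j+1) - 3 = 5·(3·5^j - 3) + 12 = 5·h(j) + 12. The first term is divisible by 12 by the inductive hypothesis, and 12 is divisible by 12. Hence 12 | h(j+1).
By induction, the statement is established for all m ≥ 0.
Therefore the largest such d is 12.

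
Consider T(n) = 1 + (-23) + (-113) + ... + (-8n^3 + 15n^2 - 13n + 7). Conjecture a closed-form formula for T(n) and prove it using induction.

T(n) = -n(2n^3 - n^2 + n - 3)

We claim T(n) = -n(2n^3 - n^2 + n - 3) for all n ≥ 1.
When n = 1: T(1) = 1, and the closed form gives 1. They agree.
Inductive step: suppose the statement holds for some k ≥ 1, so T(k) = k(-2k^3 + k^2 - k + 3).
Then T(k+1) = T(k) + (-8k^3 - 9k^2 - 7k + 1) = (k(-2k^3 + k^2 - k + 3)) + (-8k^3 - 9k^2 - 7k + 1).
Simplifying, T(k+1) = -(k + 1)(2k^3 + 5k^2 + 5k - 1) = -(k+1)(2(k+1)^3 - (k+1)^2 + (k+1) - 3),
which is the closed form with n = k+1.
This completes the induction.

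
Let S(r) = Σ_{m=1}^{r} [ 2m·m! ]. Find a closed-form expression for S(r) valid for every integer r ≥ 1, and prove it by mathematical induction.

We claim S(r) = 2(r + 1)! - 2 for all r ≥ 1.
When r = 1: S(1) = 2, and the closed form gives 2. They agree.
For the inductive step, assume it holds for an arbitrary m ≥ 1, so S(m) = 2(m + 1)! - 2.
Then S(m+1) = S(m) + (2(m + 1)(m + 1)!) = (2(m + 1)! - 2) + (2(m + 1)(m + 1)!).
Simplifying, S(m+1) = 2((m+1) + 1)! - 2,
which is the closed form with r = m+1.
By the principle of mathematical induction, the result holds for all r ≥ 1.

S(r) = 2(r + 1)! - 2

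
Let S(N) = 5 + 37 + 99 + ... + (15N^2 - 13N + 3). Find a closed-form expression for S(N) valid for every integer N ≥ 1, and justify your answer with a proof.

S(N) = N(5N^2 + N - 1)

We claim S(N) = N(5N^2 + N - 1) for all N ≥ 1.
Base step (N = 1): S(1) = 5, and the closed form gives 5. They agree.
Inductive step: assume the claim holds for N = r, so S(r) = r(5r^2 + r - 1).
Then S(r+1) = S(r) + (15r^2 + 17r + 5) = (r(5r^2 + r - 1)) + (15r^2 + 17r + 5).
Simplifying, S(r+1) = (r + 1)(5r^2 + 11r + 5) = (r+1)(5(r+1)^2 + (r+1) - 1),
which is the closed form with N = r+1.
This completes the induction.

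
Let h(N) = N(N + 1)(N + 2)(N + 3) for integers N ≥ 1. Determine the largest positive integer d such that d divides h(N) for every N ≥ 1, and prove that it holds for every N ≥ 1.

Computing the first values: h(1) = 24 and h(2) = 120; gcd(24, 120) = 24, so d ≤ 24.
We prove 24 | N(N + 1)(N + 2)(N + 3) for all N ≥ 1 by induction on N.
When N = 1: h(1) = 24 = 24·(1), so 24 | h(1).
Suppose the result is true for N = p, i.e. 24 | h(p). Then
h(p+1) − h(p) = (p+1)·(p+2)·(p+3)·(p+4) − p·(p+1)·(p+2)·(p+3) = (p+1)·(p+2)·(p+3)·[(p+4) − p] = 4·(p+1)·(p+2)·(p+3). The product of 3 consecutive integers is divisible by (3)! = 6, so h(p+1) − h(p) is divisible by 4·6 = 24. By the inductive hypothesis 24 | h(p), hence 24 | h(p+1).
By induction, the statement is established for all N ≥ 1.
Therefore the largest such d is 24.

d = 24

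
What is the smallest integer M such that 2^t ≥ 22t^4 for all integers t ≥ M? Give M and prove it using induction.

At t = 22: 4194304 < 5153632, so the inequality fails and M ≥ 23. We prove 2^t ≥ 22t^4 for all t ≥ 23.
When t = 23: 2^t = 8388608 and 22t^4 = 6156502, so 8388608 ≥ 6156502.
Inductive step: suppose the statement holds for some i ≥ 23, so 2^i ≥ 22i^4.
Then 2^(i + 1) = 2·(2^i) ≥ 2·(22i^4).
Also, for i ≥ 23 we have 2·(22i^4) ≥ 22(i+1)^4, since 2 ≥ (1 + 1/i)^4 for all i ≥ 23.
Combining, 2^(i + 1) ≥ 22(i+1)^4.
Hence, by induction on t, the claim holds for every t ≥ 23.
Hence the smallest such M is 23.

M = 23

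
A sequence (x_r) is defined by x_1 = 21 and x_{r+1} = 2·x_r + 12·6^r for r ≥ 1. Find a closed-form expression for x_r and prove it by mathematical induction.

x_r = 3·2^(r - 1) + 3·6^r

Computing the first terms: x_1 = 21, x_2 = 114, x_3 = 660. This suggests x_r = 3·2^(r - 1) + 3·6^r.
Base step (r = 1): the formula gives 21 = 21 = x_1.
Inductive step: assume the claim holds for r = m, so x_m = 3·2^(m - 1) + 3·6^m.
Then x_{m+1} = 2·x_m + 12·6^m = 2·(3·2^(m - 1) + 3·6^m) + 12·6^m = 3·2^m + 3·6^(m + 1) = 3·2^((m+1) - 1) + 3·6^(m+1),
which is the claimed formula at r = m+1.
This completes the induction.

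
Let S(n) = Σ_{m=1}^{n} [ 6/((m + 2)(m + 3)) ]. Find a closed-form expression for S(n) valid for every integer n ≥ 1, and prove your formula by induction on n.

S(n) = 2n/(n + 3)

We claim S(n) = 2n/(n + 3) for all n ≥ 1.
When n = 1: S(1) = 1/2, and the closed form gives 1/2. They agree.
Suppose the result is true for n = m, so S(m) = 2m/(m + 3).
Then S(m+1) = S(m) + (6/((m + 3)(m + 4))) = (2m/(m + 3)) + (6/((m + 3)(m + 4))).
Simplifying, S(m+1) = 2(m + 1)/(m + 4) = 2(m+1)/((m+1) + 3),
which is the closed form with n = m+1.
Hence, by induction on n, the claim holds for every n ≥ 1.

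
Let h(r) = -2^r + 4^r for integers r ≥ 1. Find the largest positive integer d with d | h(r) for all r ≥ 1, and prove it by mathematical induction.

Computing the first values: h(1) = 2 and h(2) = 12; gcd(2, 12) = 2, so d ≤ 2.
We prove 2 | -2^r + 4^r for all r ≥ 1 by induction on r.
For the base case r = 1: h(1) = 2 = 2·(1), so 2 | h(1).
Inductive step: assume the claim holds for r = k, i.e. 2 | h(k). Then
4^{k+1} − 2^{k+1} = 4·4^k − 2·2^k = 4·(4^k − 2^k) + (2)·2^k. The first term is divisible by 2 by the inductive hypothesis, and the second term (2)·2^k is divisible by 2 since 2 | 2. Hence 2 | h(k+1).
This completes the induction.
Therefore the largest such d is 2.

d = 2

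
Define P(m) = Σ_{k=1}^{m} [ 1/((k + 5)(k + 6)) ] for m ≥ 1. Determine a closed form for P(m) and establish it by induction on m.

P(m) = m/(6(m + 6))

We claim P(m) = m/(6(m + 6)) for all m ≥ 1.
For the base case m = 1: P(1) = 1/42, and the closed form gives 1/42. They agree.
For the inductive step, assume it holds for an arbitrary k ≥ 1, so P(k) = k/(6(k + 6)).
Then P(k+1) = P(k) + (1/((k + 6)(k + 7))) = (k/(6(k + 6))) + (1/((k + 6)(k + 7))).
Simplifying, P(k+1) = (k + 1)/(6(k + 7)) = (k+1)/(6((k+1) + 6)),
which is the closed form with m = k+1.
This completes the induction.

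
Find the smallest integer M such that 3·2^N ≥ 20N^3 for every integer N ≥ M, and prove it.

M = 15

At N = 14: 49152 < 54880, so the inequality fails and M ≥ 15. We prove 3·2^N ≥ 20N^3 for all N ≥ 15.
Base case (N = 15): 3·2^N = 98304 and 20N^3 = 67500, so 98304 ≥ 67500.
For the inductive step, assume it holds for an arbitrary r ≥ 15, so 3·2^r ≥ 20r^3.
Then 3·2^(r + 1) = 2·(3·2^r) ≥ 2·(20r^3).
Also, for r ≥ 15 we have 2·(20r^3) ≥ 20(r+1)^3, since 2 ≥ (1 + 1/r)^3 for all r ≥ 15.
Combining, 3·2^(r + 1) ≥ 20(r+1)^3.
By the principle of mathematical induction, the result holds for all N ≥ 15.
Hence the smallest such M is 15.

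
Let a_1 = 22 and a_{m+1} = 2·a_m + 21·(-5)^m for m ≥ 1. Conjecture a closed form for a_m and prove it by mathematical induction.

a_m = -3(-5)^m + 7·2^(m - 1)

Computing the first terms: a_1 = 22, a_2 = -61, a_3 = 403. This suggests a_m = -3(-5)^m + 7·2^(m - 1).
When m = 1: the formula gives 22 = 22 = a_1.
Suppose the result is true for m = p, so a_p = -3(-5)^p + 7·2^(p - 1).
Then a_{p+1} = 2·a_p + 21·(-5)^p = 2·(-3(-5)^p + 7·2^(p - 1)) + 21·(-5)^p = -3(-5)^(p + 1) + 7·2^p = -3(-5)^(p+1) + 7·2^((p+1) - 1),
which is the claimed formula at m = p+1.
This completes the induction.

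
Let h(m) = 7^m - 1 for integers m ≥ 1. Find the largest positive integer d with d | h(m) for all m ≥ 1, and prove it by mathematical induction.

Computing the first values: h(1) = 6 and h(2) = 48; gcd(6, 48) = 6, so d ≤ 6.
We prove 6 | 7^m - 1 for all m ≥ 1 by induction on m.
For the base case m = 1: h(1) = 6 = 6·(1), so 6 | h(1).
Inductive step: assume the claim holds for m = k, i.e. 6 | h(k). Then
7^{k+1} − 1^{k+1} = 7·7^k − 1·1^k = 7·(7^k − 1^k) + (6)·1^k. The first term is divisible by 6 by the inductive hypothesis, and the second term (6)·1^k is divisible by 6 since 6 | 6. Hence 6 | h(k+1).
Hence, by induction on m, the claim holds for every m ≥ 1.
Therefore the largest such d is 6.

d = 6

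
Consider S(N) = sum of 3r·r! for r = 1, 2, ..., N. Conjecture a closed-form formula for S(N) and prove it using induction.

We claim S(N) = 3(N + 1)! - 3 for all N ≥ 1.
Base step (N = 1): S(1) = 3, and the closed form gives 3. They agree.
For the inductive step, assume it holds for an arbitrary r ≥ 1, so S(r) = 3(r + 1)! - 3.
Then S(r+1) = S(r) + (3(r + 1)(r + 1)!) = (3(r + 1)! - 3) + (3(r + 1)(r + 1)!).
Simplifying, S(r+1) = 3((r+1) + 1)! - 3,
which is the closed form with N = r+1.
This completes the induction.

S(N) = 3(N + 1)! - 3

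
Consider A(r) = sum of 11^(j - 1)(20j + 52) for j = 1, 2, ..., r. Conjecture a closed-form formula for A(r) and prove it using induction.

A(r) = 11^r(2r + 5) - 5

We claim A(r) = 11^r(2r + 5) - 5 for all r ≥ 1.
When r = 1: A(1) = 72, and the closed form gives 72. They agree.
Suppose the result is true for r = j, so A(j) = 11^j(2j + 5) - 5.
Then A(j+1) = A(j) + (11^j(20j + 72)) = (11^j(2j + 5) - 5) + (11^j(20j + 72)).
Simplifying, A(j+1) = 22·11^j·j + 77·11^j - 5 = 11^(j+1)(2(j+1) + 5) - 5,
which is the closed form with r = j+1.
By induction, the statement is established for all r ≥ 1.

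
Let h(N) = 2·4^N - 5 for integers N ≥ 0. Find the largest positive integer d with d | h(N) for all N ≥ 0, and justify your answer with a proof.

d = 3

Computing the first values: h(0) = -3 and h(1) = 3; gcd(-3, 3) = 3, so d ≤ 3.
We prove 3 | 2·4^N - 5 for all N ≥ 0 by induction on N.
For the base case N = 0: h(0) = -3 = 3·(-1), so 3 | h(0).
Inductive step: suppose the statement holds for some m ≥ 0, i.e. 3 | h(m). Then
h(m+1) = 2·4^(m+1) - 5 = 4·(2·4^m - 5) + 15 = 4·h(m) + 15. The first term is divisible by 3 by the inductive hypothesis, and 15 is divisible by 3. Hence 3 | h(m+1).
This completes the induction.
Therefore the largest such d is 3.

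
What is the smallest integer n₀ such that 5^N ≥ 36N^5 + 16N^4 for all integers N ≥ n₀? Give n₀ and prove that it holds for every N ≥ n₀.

n₀ = 10

At N = 9: 1953125 < 2230740, so the inequality fails and n₀ ≥ 10. We prove 5^N ≥ 36N^5 + 16N^4 for all N ≥ 10.
Base case (N = 10): 5^N = 9765625 and 36N^5 + 16N^4 = 3760000, so 9765625 ≥ 3760000.
For the inductive step, assume it holds for an arbitrary i ≥ 10, so 5^i ≥ 36i^5 + 16i^4.
Then 5^(i + 1) = 5·(5^i) ≥ 5·(36i^5 + 16i^4).
Also, for i ≥ 10 we have 5·(36i^5 + 16i^4) ≥ 36(i+1)^5 + 16(i+1)^4, since 5·(36i^5 + 16i^4) − (36(i+1)^5 + 16(i+1)^4) = 144i^5 - 116i^4 - 424i^3 - 456i^2 - 244i - 52, which is nonnegative for all i ≥ 10.
Combining, 5^(i + 1) ≥ 36(i+1)^5 + 16(i+1)^4.
Hence, by induction on N, the claim holds for every N ≥ 10.
Hence the smallest such n₀ is 10.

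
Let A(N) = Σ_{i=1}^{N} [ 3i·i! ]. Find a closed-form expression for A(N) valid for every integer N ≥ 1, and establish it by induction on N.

We claim A(N) = 3(N + 1)! - 3 for all N ≥ 1.
For the base case N = 1: A(1) = 3, and the closed form gives 3. They agree.
Inductive step: suppose the statement holds for some i ≥ 1, so A(i) = 3(i + 1)! - 3.
Then A(i+1) = A(i) + (3(i + 1)(i + 1)!) = (3(i + 1)! - 3) + (3(i + 1)(i + 1)!).
Simplifying, A(i+1) = 3((i+1) + 1)! - 3,
which is the closed form with N = i+1.
By the principle of mathematical induction, the result holds for all N ≥ 1.

A(N) = 3(N + 1)! - 3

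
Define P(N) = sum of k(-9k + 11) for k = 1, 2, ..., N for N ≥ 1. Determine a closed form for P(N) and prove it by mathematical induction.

P(N) = -N(N + 1)(3N - 4)

We claim P(N) = -N(N + 1)(3N - 4) for all N ≥ 1.
Base step (N = 1): P(1) = 2, and the closed form gives 2. They agree.
Suppose the result is true for N = k, so P(k) = k(-3k^2 + k + 4).
Then P(k+1) = P(k) + (-(k + 1)(9k - 2)) = (k(-3k^2 + k + 4)) + (-(k + 1)(9k - 2)).
Simplifying, P(k+1) = -(k + 1)(k + 2)(3k - 1) = -(k+1)((k+1) + 1)(3(k+1) - 4),
which is the closed form with N = k+1.
This completes the induction.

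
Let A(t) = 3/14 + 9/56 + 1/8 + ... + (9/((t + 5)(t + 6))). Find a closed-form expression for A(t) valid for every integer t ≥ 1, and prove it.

We claim A(t) = 3t/(2(t + 6)) for all t ≥ 1.
Base step (t = 1): A(1) = 3/14, and the closed form gives 3/14. They agree.
For the inductive step, assume it holds for an arbitrary r ≥ 1, so A(r) = 3r/(2(r + 6)).
Then A(r+1) = A(r) + (9/((r + 6)(r + 7))) = (3r/(2(r + 6))) + (9/((r + 6)(r + 7))).
Simplifying, A(r+1) = 3(r + 1)/(2(r + 7)) = 3(r+1)/(2((r+1) + 6)),
which is the closed form with t = r+1.
By induction, the statement is established for all t ≥ 1.

A(t) = 3t/(2(t + 6))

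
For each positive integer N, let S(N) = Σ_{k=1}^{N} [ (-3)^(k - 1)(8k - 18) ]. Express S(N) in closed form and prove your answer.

S(N) = 2(-3)^N(-N + 2) - 4

We claim S(N) = 2(-3)^N(-N + 2) - 4 for all N ≥ 1.
Base case (N = 1): S(1) = -10, and the closed form gives -10. They agree.
Suppose the result is true for N = k, so S(k) = 2(-3)^k(-k + 2) - 4.
Then S(k+1) = S(k) + ((-3)^k(8k - 10)) = (2(-3)^k(-k + 2) - 4) + ((-3)^k(8k - 10)).
Simplifying, S(k+1) = 6(-3)^k·k - 6(-3)^k - 4 = 2(-3)^(k+1)(-(k+1) + 2) - 4,
which is the closed form with N = k+1.
By induction, the statement is established for all N ≥ 1.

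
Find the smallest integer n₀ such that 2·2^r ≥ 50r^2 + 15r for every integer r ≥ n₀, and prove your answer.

n₀ = 12

At r = 11: 4096 < 6215, so the inequality fails and n₀ ≥ 12. We prove 2·2^r ≥ 50r^2 + 15r for all r ≥ 12.
Base step (r = 12): 2·2^r = 8192 and 50r^2 + 15r = 7380, so 8192 ≥ 7380.
Inductive step: suppose the statement holds for some k ≥ 12, so 2·2^k ≥ 50k^2 + 15k.
Then 2·2^(k + 1) = 2·(2·2^k) ≥ 2·(50k^2 + 15k).
Also, for k ≥ 12 we have 2·(50k^2 + 15k) ≥ 50(k+1)^2 + 15(k+1), since 2·(50k^2 + 15k) − (50(k+1)^2 + 15(k+1)) = 50k^2 - 85k - 65, which is nonnegative for all k ≥ 12.
Combining, 2·2^(k + 1) ≥ 50(k+1)^2 + 15(k+1).
Hence, by induction on r, the claim holds for every r ≥ 12.
Hence the smallest such n₀ is 12.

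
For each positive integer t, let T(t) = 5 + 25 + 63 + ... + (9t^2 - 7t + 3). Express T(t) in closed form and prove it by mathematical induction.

We claim T(t) = t(3t^2 + t + 1) for all t ≥ 1.
Base case (t = 1): T(1) = 5, and the closed form gives 5. They agree.
Suppose the result is true for t = r, so T(r) = r(3r^2 + r + 1).
Then T(r+1) = T(r) + (9r^2 + 11r + 5) = (r(3r^2 + r + 1)) + (9r^2 + 11r + 5).
Simplifying, T(r+1) = (r + 1)(3r^2 + 7r + 5) = (r+1)(3(r+1)^2 + (r+1) + 1),
which is the closed form with t = r+1.
By induction, the statement is established for all t ≥ 1.

T(t) = t(3t^2 + t + 1)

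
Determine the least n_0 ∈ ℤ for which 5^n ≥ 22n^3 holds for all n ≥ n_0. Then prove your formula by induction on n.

n_0 = 5

At n = 4: 625 < 1408, so the inequality fails and n_0 ≥ 5. We prove 5^n ≥ 22n^3 for all n ≥ 5.
Base step (n = 5): 5^n = 3125 and 22n^3 = 2750, so 3125 ≥ 2750.
Inductive step: suppose the statement holds for some j ≥ 5, so 5^j ≥ 22j^3.
Then 5^(j + 1) = 5·(5^j) ≥ 5·(22j^3).
Also, for j ≥ 5 we have 5·(22j^3) ≥ 22(j+1)^3, since 5 ≥ (1 + 1/j)^3 for all j ≥ 5.
Combining, 5^(j + 1) ≥ 22(j+1)^3.
Hence, by induction on n, the claim holds for every n ≥ 5.
Hence the smallest such n_0 is 5.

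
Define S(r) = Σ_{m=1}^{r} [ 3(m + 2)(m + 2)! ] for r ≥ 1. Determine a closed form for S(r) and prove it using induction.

We claim S(r) = 3(r + 3)! - 18 for all r ≥ 1.
Base step (r = 1): S(1) = 54, and the closed form gives 54. They agree.
For the inductive step, assume it holds for an arbitrary m ≥ 1, so S(m) = 3(m + 3)! - 18.
Then S(m+1) = S(m) + (3(m + 3)(m + 3)!) = (3(m + 3)! - 18) + (3(m + 3)(m + 3)!).
Simplifying, S(m+1) = 3((m+1) + 3)! - 18,
which is the closed form with r = m+1.
Hence, by induction on r, the claim holds for every r ≥ 1.

S(r) = 3(r + 3)! - 18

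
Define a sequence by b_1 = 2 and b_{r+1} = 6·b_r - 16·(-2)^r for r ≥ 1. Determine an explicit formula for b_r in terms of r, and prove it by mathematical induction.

b_r = -(-2)^(r + 1) + 6^r

Computing the first terms: b_1 = 2, b_2 = 44, b_3 = 200. This suggests b_r = -(-2)^(r + 1) + 6^r.
For the base case r = 1: the formula gives 2 = 2 = b_1.
For the inductive step, assume it holds for an arbitrary j ≥ 1, so b_j = -(-2)^(j + 1) + 6^j.
Then b_{j+1} = 6·b_j - 16·(-2)^j = 6·(-(-2)^(j + 1) + 6^j) - 16·(-2)^j = -(-2)^(j + 2) + 6^(j + 1) = -(-2)^((j+1) + 1) + 6^(j+1),
which is the claimed formula at r = j+1.
This completes the induction.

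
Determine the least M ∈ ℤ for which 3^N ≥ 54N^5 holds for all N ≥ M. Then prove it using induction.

M = 17

At N = 16: 43046721 < 56623104, so the inequality fails and M ≥ 17. We prove 3^N ≥ 54N^5 for all N ≥ 17.
When N = 17: 3^N = 129140163 and 54N^5 = 76672278, so 129140163 ≥ 76672278.
Inductive step: assume the claim holds for N = k, so 3^k ≥ 54k^5.
Then 3^(k + 1) = 3·(3^k) ≥ 3·(54k^5).
Also, for k ≥ 17 we have 3·(54k^5) ≥ 54(k+1)^5, since 3 ≥ (1 + 1/k)^5 for all k ≥ 17.
Combining, 3^(k + 1) ≥ 54(k+1)^5.
This completes the induction.
Hence the smallest such M is 17.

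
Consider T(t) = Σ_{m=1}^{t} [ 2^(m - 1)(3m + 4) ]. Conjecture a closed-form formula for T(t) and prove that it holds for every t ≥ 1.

T(t) = 2^t(3t + 1) - 1

We claim T(t) = 2^t(3t + 1) - 1 for all t ≥ 1.
When t = 1: T(1) = 7, and the closed form gives 7. They agree.
Inductive step: assume the claim holds for t = m, so T(m) = 2^m(3m + 1) - 1.
Then T(m+1) = T(m) + (2^m(3m + 7)) = (2^m(3m + 1) - 1) + (2^m(3m + 7)).
Simplifying, T(m+1) = 6·2^m·m + 8·2^m - 1 = 2^(m+1)(3(m+1) + 1) - 1,
which is the closed form with t = m+1.
Hence, by induction on t, the claim holds for every t ≥ 1.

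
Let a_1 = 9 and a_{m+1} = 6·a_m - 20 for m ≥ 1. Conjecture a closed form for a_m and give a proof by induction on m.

a_m = 5·6^(m - 1) + 4

Computing the first terms: a_1 = 9, a_2 = 34, a_3 = 184. This suggests a_m = 5·6^(m - 1) + 4.
When m = 1: the formula gives 9 = 9 = a_1.
Suppose the result is true for m = r, so a_r = 5·6^(r - 1) + 4.
Then a_{r+1} = 6·a_r - 20 = 6·(5·6^(r - 1) + 4) - 20 = 5·6^r + 4 = 5·6^((r+1) - 1) + 4,
which is the claimed formula at m = r+1.
By the principle of mathematical induction, the result holds for all m ≥ 1.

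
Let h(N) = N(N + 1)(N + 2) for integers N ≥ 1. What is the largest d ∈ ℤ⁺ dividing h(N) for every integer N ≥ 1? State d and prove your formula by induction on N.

d = 6

Computing the first values: h(1) = 6 and h(2) = 24; gcd(6, 24) = 6, so d ≤ 6.
We prove 6 | N(N + 1)(N + 2) for all N ≥ 1 by induction on N.
Base case (N = 1): h(1) = 6 = 6·(1), so 6 | h(1).
Suppose the result is true for N = k, i.e. 6 | h(k). Then
h(k+1) − h(k) = (k+1)·(k+2)·(k+3) − k·(k+1)·(k+2) = (k+1)·(k+2)·[(k+3) − k] = 3·(k+1)·(k+2). The product of 2 consecutive integers is divisible by (2)! = 2, so h(k+1) − h(k) is divisible by 3·2 = 6. By the inductive hypothesis 6 | h(k), hence 6 | h(k+1).
By the principle of mathematical induction, the result holds for all N ≥ 1.
Therefore the largest such d is 6.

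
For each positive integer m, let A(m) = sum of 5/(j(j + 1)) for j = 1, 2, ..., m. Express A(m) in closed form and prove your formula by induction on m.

A(m) = 5m/(m + 1)

We claim A(m) = 5m/(m + 1) for all m ≥ 1.
When m = 1: A(1) = 5/2, and the closed form gives 5/2. They agree.
Suppose the result is true for m = j, so A(j) = 5j/(j + 1).
Then A(j+1) = A(j) + (5/((j + 1)(j + 2))) = (5j/(j + 1)) + (5/((j + 1)(j + 2))).
Simplifying, A(j+1) = 5(j + 1)/(j + 2) = 5(j+1)/((j+1) + 1),
which is the closed form with m = j+1.
This completes the induction.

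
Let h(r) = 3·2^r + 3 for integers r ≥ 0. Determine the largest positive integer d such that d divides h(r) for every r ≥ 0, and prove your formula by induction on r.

d = 3

Computing the first values: h(0) = 6 and h(1) = 9; gcd(6, 9) = 3, so d ≤ 3.
We prove 3 | 3·2^r + 3 for all r ≥ 0 by induction on r.
Base case (r = 0): h(0) = 6 = 3·(2), so 3 | h(0).
Inductive step: suppose the statement holds for some m ≥ 0, i.e. 3 | h(m). Then
h(m+1) = 3·2^(m+1) + 3 = 2·(3·2^m + 3) - 3 = 2·h(m) - 3. The first term is divisible by 3 by the inductive hypothesis, and -3 is divisible by 3. Hence 3 | h(m+1).
By the principle of mathematical induction, the result holds for all r ≥ 0.
Therefore the largest such d is 3.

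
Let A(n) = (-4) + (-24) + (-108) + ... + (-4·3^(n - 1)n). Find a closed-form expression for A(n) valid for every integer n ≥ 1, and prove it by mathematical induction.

We claim A(n) = 3^n(-2n + 1) - 1 for all n ≥ 1.
Base step (n = 1): A(1) = -4, and the closed form gives -4. They agree.
Suppose the result is true for n = p, so A(p) = 3^p(-2p + 1) - 1.
Then A(p+1) = A(p) + (4·3^p(-p - 1)) = (3^p(-2p + 1) - 1) + (4·3^p(-p - 1)).
Simplifying, A(p+1) = -6·3^p·p - 3·3^p - 1 = 3^(p+1)(-2(p+1) + 1) - 1,
which is the closed form with n = p+1.
Hence, by induction on n, the claim holds for every n ≥ 1.

A(n) = 3^n(-2n + 1) - 1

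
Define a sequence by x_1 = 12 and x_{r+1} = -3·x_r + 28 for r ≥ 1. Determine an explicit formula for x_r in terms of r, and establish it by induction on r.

x_r = 5(-3)^(r - 1) + 7

Computing the first terms: x_1 = 12, x_2 = -8, x_3 = 52. This suggests x_r = 5(-3)^(r - 1) + 7.
When r = 1: the formula gives 12 = 12 = x_1.
Suppose the result is true for r = p, so x_p = 5(-3)^(p - 1) + 7.
Then x_{p+1} = -3·x_p + 28 = -3·(5(-3)^(p - 1) + 7) + 28 = 5(-3)^p + 7 = 5(-3)^((p+1) - 1) + 7,
which is the claimed formula at r = p+1.
By the principle of mathematical induction, the result holds for all r ≥ 1.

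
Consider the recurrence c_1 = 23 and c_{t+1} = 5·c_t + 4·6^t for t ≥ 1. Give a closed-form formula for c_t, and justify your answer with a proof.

c_t = -5^(t - 1) + 4·6^t

Computing the first terms: c_1 = 23, c_2 = 139, c_3 = 839. This suggests c_t = -5^(t - 1) + 4·6^t.
For the base case t = 1: the formula gives 23 = 23 = c_1.
Suppose the result is true for t = r, so c_r = -5^(r - 1) + 4·6^r.
Then c_{r+1} = 5·c_r + 4·6^r = 5·(-5^(r - 1) + 4·6^r) + 4·6^r = -5^r + 4·6^(r + 1) = -5^((r+1) - 1) + 4·6^(r+1),
which is the claimed formula at t = r+1.
Hence, by induction on t, the claim holds for every t ≥ 1.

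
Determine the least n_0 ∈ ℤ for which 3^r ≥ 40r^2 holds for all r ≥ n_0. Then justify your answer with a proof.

At r = 6: 729 < 1440, so the inequality fails and n_0 ≥ 7. We prove 3^r ≥ 40r^2 for all r ≥ 7.
For the base case r = 7: 3^r = 2187 and 40r^2 = 1960, so 2187 ≥ 1960.
For the inductive step, assume it holds for an arbitrary p ≥ 7, so 3^p ≥ 40p^2.
Then 3^(p + 1) = 3·(3^p) ≥ 3·(40p^2).
Also, for p ≥ 7 we have 3·(40p^2) ≥ 40(p+1)^2, since 3 ≥ (1 + 1/p)^2 for all p ≥ 7.
Combining, 3^(p + 1) ≥ 40(p+1)^2.
This completes the induction.
Hence the smallest such n_0 is 7.

n_0 = 7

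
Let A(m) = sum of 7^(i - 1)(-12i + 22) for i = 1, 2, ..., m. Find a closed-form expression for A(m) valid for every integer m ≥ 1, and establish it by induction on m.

We claim A(m) = 2·7^m(-m + 2) - 4 for all m ≥ 1.
Base case (m = 1): A(1) = 10, and the closed form gives 10. They agree.
For the inductive step, assume it holds for an arbitrary i ≥ 1, so A(i) = 2·7^i(-i + 2) - 4.
Then A(i+1) = A(i) + (7^i(-12i + 10)) = (2·7^i(-i + 2) - 4) + (7^i(-12i + 10)).
Simplifying, A(i+1) = -14·7^i·i + 14·7^i - 4 = 2·7^(i+1)(-(i+1) + 2) - 4,
which is the closed form with m = i+1.
Hence, by induction on m, the claim holds for every m ≥ 1.

A(m) = 2·7^m(-m + 2) - 4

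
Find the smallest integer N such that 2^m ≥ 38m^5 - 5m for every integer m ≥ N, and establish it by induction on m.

At m = 29: 536870912 < 779423517, so the inequality fails and N ≥ 30. We prove 2^m ≥ 38m^5 - 5m for all m ≥ 30.
For the base case m = 30: 2^m = 1073741824 and 38m^5 - 5m = 923399850, so 1073741824 ≥ 923399850.
Inductive step: suppose the statement holds for some j ≥ 30, so 2^j ≥ 38j^5 - 5j.
Then 2^(j + 1) = 2·(2^j) ≥ 2·(38j^5 - 5j).
Also, for j ≥ 30 we have 2·(38j^5 - 5j) ≥ 38(j+1)^5 - 5(j+1), since 2·(38j^5 - 5j) − (38(j+1)^5 - 5(j+1)) = 38j^5 - 190j^4 - 380j^3 - 380j^2 - 195j - 33, which is nonnegative for all j ≥ 30.
Combining, 2^(j + 1) ≥ 38(j+1)^5 - 5(j+1).
By induction, the statement is established for all m ≥ 30.
Hence the smallest such N is 30.

N = 30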